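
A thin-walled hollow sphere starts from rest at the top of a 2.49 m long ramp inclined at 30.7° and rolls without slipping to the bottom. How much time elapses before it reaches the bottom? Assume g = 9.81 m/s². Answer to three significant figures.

Here I = (2/3)MR², so the shape factor k = I/(MR²) = 2/3.
Translational: Mg sinθ − f = Ma. Rotational about the CM: fR = Iα = kMRa, so f = kMa.
Hence a = g sinθ/(1+k) = 9.81×sin30.7°/1.667 = 3.005 m/s².
With constant a from rest, t = √(2L/a) = √(2·2.49/3.005) ≈ 1.29 s.

t ≈ 1.29 s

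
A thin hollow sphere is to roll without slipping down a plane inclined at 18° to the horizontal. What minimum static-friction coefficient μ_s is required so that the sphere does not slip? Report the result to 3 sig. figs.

μ_min ≈ 0.130

Here I = (2/3)MR², so the shape factor k = I/(MR²) = 2/3.
Along the incline Mg sinθ − f = Ma, and torque about the center fR = Iα = kMR²(a/R) gives f = kMa.
These give a = g sinθ/(1+k) and the required friction f = kMg sinθ/(1+k).
With N = Mg cosθ, the no-slip condition f ≤ μN gives μ_min = f/N = k tanθ/(1+k).
μ_min = (2/3) × tan18° / 1.667 ≈ 0.130.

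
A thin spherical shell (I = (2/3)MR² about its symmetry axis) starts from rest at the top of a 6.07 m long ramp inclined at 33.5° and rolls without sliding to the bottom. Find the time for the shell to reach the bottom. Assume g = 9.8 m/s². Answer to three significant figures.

t ≈ 1.93 s

For this body I = (2/3)MR², i.e. k = I/(MR²) = 2/3.
Along the incline Mg sinθ − f = Ma, and torque about the center fR = Iα = kMR²(a/R) gives f = kMa.
Hence a = g sinθ/(1+k) = 9.8×sin33.5°/1.667 = 3.245 m/s².
Starting from rest, L = ½at², so t = √(2L/a) = √(2×6.07/3.245) ≈ 1.93 s.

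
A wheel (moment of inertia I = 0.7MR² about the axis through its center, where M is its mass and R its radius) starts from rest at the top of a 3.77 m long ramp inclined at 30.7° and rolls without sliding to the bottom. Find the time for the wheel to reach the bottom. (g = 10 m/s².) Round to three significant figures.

t ≈ 1.58 s

The moment of inertia is 0.7MR², giving k ≡ I/(MR²) = 0.7.
Translational: Mg sinθ − f = Ma. Rotational about the CM: fR = Iα = kMRa, so f = kMa.
Hence a = g sinθ/(1+k) = 10×sin30.7°/1.7 = 3.003 m/s².
With constant a from rest, t = √(2L/a) = √(2·3.77/3.003) ≈ 1.58 s.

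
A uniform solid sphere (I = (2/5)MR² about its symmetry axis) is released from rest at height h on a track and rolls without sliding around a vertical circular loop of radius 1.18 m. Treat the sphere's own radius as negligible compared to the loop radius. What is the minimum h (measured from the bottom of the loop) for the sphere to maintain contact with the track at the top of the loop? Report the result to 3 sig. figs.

h_min ≈ 3.19 m

The moment of inertia is (2/5)MR², giving k ≡ I/(MR²) = 0.4.
At the top, contact is just lost when gravity alone supplies the centripetal force: Mg = Mv_top²/r, i.e. v_top² = gr.
With ω = v/R, the kinetic energy at speed v is ½(1+k)Mv² = (7/10)Mv².
Energy conservation from release (height h) to the top (height 2r): Mgh = Mg(2r) + (7/10)M·gr.
Thus h_min = 2r + (1+k)r/2 = r(2 + 1.4/2) = 1.18 × 2.7 ≈ 3.19 m.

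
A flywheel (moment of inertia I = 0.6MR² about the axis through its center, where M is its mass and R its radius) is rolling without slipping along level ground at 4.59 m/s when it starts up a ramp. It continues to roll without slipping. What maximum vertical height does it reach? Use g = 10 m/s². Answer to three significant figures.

The moment of inertia is 0.6MR², giving k ≡ I/(MR²) = 0.6.
Since it rolls without slipping, ω = v/R and KE = ½Mv² + ½Iω² = ½(1+k)Mv² = (4/5)Mv².
At the top the kinetic energy is zero, so (4/5)Mv₀² = Mgh.
Thus h = (1+k)v₀²/(2g) = 1.6 × 4.59² / (2 × 10) ≈ 1.69 m.

h ≈ 1.69 m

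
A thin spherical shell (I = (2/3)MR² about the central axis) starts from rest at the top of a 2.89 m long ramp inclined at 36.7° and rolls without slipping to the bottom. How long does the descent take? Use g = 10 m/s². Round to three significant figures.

t ≈ 1.27 s

Here I = (2/3)MR², so the shape factor k = I/(MR²) = 2/3.
Along the incline Mg sinθ − f = Ma, and torque about the center fR = Iα = kMR²(a/R) gives f = kMa.
Hence a = g sinθ/(1+k) = 10×sin36.7°/1.667 = 3.586 m/s².
Starting from rest, L = ½at², so t = √(2L/a) = √(2×2.89/3.586) ≈ 1.27 s.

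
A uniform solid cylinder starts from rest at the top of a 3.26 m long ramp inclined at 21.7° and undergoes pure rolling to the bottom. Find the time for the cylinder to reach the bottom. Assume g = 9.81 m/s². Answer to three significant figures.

t ≈ 1.64 s

The moment of inertia is (1/2)MR², giving k ≡ I/(MR²) = 0.5.
Newton's second law down the slope: Mg sinθ − f = Ma. The torque equation fR = Iα (with α = a/R) gives f = kMa.
Hence a = g sinθ/(1+k) = 9.81×sin21.7°/1.5 = 2.418 m/s².
Starting from rest, L = ½at², so t = √(2L/a) = √(2×3.26/2.418) ≈ 1.64 s.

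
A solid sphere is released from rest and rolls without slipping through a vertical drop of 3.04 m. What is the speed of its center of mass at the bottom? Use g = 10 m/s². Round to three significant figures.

v ≈ 6.59 m/s

With I = (2/5)MR², the ratio k = I/(MR²) is 0.4.
Pure rolling means v = ωR; then KE = ½Mv² + ½I(v/R)² = ½(1+k)Mv² = (7/10)Mv².
Energy conservation: Mgh = (7/10)Mv², so v = √(2gh/(1+k)) = √(2 × 10 × 3.04 / 1.4) ≈ 6.59 m/s.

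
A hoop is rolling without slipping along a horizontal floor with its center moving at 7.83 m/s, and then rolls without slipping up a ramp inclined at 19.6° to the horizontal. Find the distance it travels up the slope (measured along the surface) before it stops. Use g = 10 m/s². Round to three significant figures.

With I = MR², the ratio k = I/(MR²) is 1.
Rolling without slipping gives ω = v/R, so the total kinetic energy is ½Mv² + ½Iω² = ½(1+k)Mv² = Mv².
Setting this equal to Mgh gives the vertical rise h = (1+k)v₀²/(2g) = 2×7.83²/(2×10) = 6.131 m.
The distance along the slope is d = h/sinθ = 6.131/sin19.6° ≈ 18.3 m.

d ≈ 18.3 m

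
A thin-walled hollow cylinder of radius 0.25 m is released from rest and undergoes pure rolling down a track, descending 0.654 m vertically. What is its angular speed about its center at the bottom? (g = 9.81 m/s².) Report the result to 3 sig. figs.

ω ≈ 10.1 rad/s

The moment of inertia is MR², giving k ≡ I/(MR²) = 1.
Rolling without slipping gives ω = v/R, so the total kinetic energy is ½Mv² + ½Iω² = ½(1+k)Mv² = Mv².
Energy conservation Mgh = ½(1+k)Mv² gives v = √(2gh/(1+k)) = √(2 × 9.81 × 0.654 / 2) = 2.533 m/s.
The angular speed follows from ω = v/R = 2.533/0.25 ≈ 10.1 rad/s.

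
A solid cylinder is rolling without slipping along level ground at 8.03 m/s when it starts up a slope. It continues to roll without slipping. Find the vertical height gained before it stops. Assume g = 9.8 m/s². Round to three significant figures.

h ≈ 4.93 m

The moment of inertia is (1/2)MR², giving k ≡ I/(MR²) = 0.5.
The rolling condition ω = v/R makes the rotational term ½I(v/R)² = ½kMv², so KE_total = ½(1+k)Mv² = (3/4)Mv².
All of this converts to potential energy at the highest point: (3/4)Mv₀² = Mgh.
Thus h = (1+k)v₀²/(2g) = 1.5 × 8.03² / (2 × 9.8) ≈ 4.93 m.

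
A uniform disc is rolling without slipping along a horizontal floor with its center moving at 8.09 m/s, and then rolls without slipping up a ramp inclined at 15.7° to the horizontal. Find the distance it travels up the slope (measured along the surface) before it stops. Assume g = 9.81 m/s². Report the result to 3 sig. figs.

With I = (1/2)MR², the ratio k = I/(MR²) is 0.5.
The rolling condition ω = v/R makes the rotational term ½I(v/R)² = ½kMv², so KE_total = ½(1+k)Mv² = (3/4)Mv².
Setting this equal to Mgh gives the vertical rise h = (1+k)v₀²/(2g) = 1.5×8.09²/(2×9.81) = 5.004 m.
Along the incline, d = h/sinθ = 5.004/sin15.7° ≈ 18.5 m.

d ≈ 18.5 m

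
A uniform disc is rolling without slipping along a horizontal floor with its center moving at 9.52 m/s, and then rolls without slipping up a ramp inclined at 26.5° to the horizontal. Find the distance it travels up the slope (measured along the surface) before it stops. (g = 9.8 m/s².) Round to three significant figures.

The moment of inertia is (1/2)MR², giving k ≡ I/(MR²) = 0.5.
Since it rolls without slipping, ω = v/R and KE = ½Mv² + ½Iω² = ½(1+k)Mv² = (3/4)Mv².
Setting this equal to Mgh gives the vertical rise h = (1+k)v₀²/(2g) = 1.5×9.52²/(2×9.8) = 6.936 m.
The distance along the slope is d = h/sinθ = 6.936/sin26.5° ≈ 15.5 m.

d ≈ 15.5 m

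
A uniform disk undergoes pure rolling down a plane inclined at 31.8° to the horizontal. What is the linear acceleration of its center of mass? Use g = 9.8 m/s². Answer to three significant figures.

With I = (1/2)MR², the ratio k = I/(MR²) is 0.5.
Newton's second law down the slope: Mg sinθ − f = Ma. The torque equation fR = Iα (with α = a/R) gives f = kMa.
Eliminating f: Mg sinθ = (1+k)Ma, so a = g sinθ/(1+k) = 9.8 × sin31.8° / 1.5 ≈ 3.44 m/s².

a ≈ 3.44 m/s²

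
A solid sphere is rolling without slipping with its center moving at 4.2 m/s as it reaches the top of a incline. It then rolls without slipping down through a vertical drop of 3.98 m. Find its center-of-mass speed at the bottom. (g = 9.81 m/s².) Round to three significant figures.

With I = (2/5)MR², the ratio k = I/(MR²) is 0.4.
Pure rolling means v = ωR; then KE = ½Mv² + ½I(v/R)² = ½(1+k)Mv² = (7/10)Mv².
Conserving energy between top and bottom: (7/10)Mv² = (7/10)Mv₀² + Mgh, hence v² = v₀² + 2gh/(1+k).
v = √(4.2² + 2×9.81×3.98/1.4) = √73.42 ≈ 8.57 m/s.

v ≈ 8.57 m/s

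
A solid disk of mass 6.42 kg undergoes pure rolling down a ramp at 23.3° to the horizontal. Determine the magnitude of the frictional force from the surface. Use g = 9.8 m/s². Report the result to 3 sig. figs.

f ≈ 8.30 N

The moment of inertia is (1/2)MR², giving k ≡ I/(MR²) = 0.5.
Along the incline Mg sinθ − f = Ma, and torque about the center fR = Iα = kMR²(a/R) gives f = kMa.
Combining, a = g sinθ/(1+k) and f = kMa = kMg sinθ/(1+k).
f = 0.5 × 6.42 × 9.8 × sin23.3° / 1.5 ≈ 8.30 N.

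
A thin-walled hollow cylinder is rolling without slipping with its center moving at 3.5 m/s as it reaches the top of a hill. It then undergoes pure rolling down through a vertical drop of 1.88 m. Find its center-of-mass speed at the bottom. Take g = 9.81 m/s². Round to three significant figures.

The moment of inertia is MR², giving k ≡ I/(MR²) = 1.
Pure rolling means v = ωR; then KE = ½Mv² + ½I(v/R)² = ½(1+k)Mv² = Mv².
Conserving energy between top and bottom: Mv² = Mv₀² + Mgh, hence v² = v₀² + 2gh/(1+k).
v = √(3.5² + 2×9.81×1.88/2) = √30.69 ≈ 5.54 m/s.

v ≈ 5.54 m/s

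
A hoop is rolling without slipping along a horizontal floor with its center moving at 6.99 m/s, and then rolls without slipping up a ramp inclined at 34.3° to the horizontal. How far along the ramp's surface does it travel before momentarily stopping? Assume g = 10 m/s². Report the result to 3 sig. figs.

d ≈ 8.67 m

Here I = MR², so the shape factor k = I/(MR²) = 1.
Since it rolls without slipping, ω = v/R and KE = ½Mv² + ½Iω² = ½(1+k)Mv² = Mv².
Setting this equal to Mgh gives the vertical rise h = (1+k)v₀²/(2g) = 2×6.99²/(2×10) = 4.886 m.
Along the incline, d = h/sinθ = 4.886/sin34.3° ≈ 8.67 m.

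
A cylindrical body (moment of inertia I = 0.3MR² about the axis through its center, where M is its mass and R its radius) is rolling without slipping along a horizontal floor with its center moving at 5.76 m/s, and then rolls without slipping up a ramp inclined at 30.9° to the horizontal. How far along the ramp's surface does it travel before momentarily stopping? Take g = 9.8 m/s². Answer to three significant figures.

With I = 0.3MR², the ratio k = I/(MR²) is 0.3.
Pure rolling means v = ωR; then KE = ½Mv² + ½I(v/R)² = ½(1+k)Mv² = (13/20)Mv².
Setting this equal to Mgh gives the vertical rise h = (1+k)v₀²/(2g) = 1.3×5.76²/(2×9.8) = 2.201 m.
The distance along the slope is d = h/sinθ = 2.201/sin30.9° ≈ 4.29 m.

d ≈ 4.29 m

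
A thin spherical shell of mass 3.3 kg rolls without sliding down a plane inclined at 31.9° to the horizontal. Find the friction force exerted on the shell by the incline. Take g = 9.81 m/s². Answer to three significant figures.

f ≈ 6.84 N

For this body I = (2/3)MR², i.e. k = I/(MR²) = 2/3.
Along the incline Mg sinθ − f = Ma, and torque about the center fR = Iα = kMR²(a/R) gives f = kMa.
Combining, a = g sinθ/(1+k) and f = kMa = kMg sinθ/(1+k).
f = (2/3) × 3.3 × 9.81 × sin31.9° / 1.667 ≈ 6.84 N.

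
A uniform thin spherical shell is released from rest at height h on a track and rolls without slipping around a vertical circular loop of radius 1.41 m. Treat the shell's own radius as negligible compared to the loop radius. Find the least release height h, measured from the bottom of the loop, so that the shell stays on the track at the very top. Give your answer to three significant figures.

With I = (2/3)MR², the ratio k = I/(MR²) is 2/3.
At the top of the loop, the minimum-contact condition is Mg = Mv_top²/r, so v_top² = gr.
With ω = v/R, the kinetic energy at speed v is ½(1+k)Mv² = (5/6)Mv².
Energy conservation from release (height h) to the top (height 2r): Mgh = Mg(2r) + (5/6)M·gr.
Thus h_min = 2r + (1+k)r/2 = r(2 + 1.667/2) = 1.41 × 2.833 ≈ 4.00 m.

h_min ≈ 4.00 m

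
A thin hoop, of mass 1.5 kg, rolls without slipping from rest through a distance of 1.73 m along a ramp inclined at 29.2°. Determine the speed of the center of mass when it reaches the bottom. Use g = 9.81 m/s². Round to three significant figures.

The moment of inertia is MR², giving k ≡ I/(MR²) = 1.
Since it rolls without slipping, ω = v/R and KE = ½Mv² + ½Iω² = ½(1+k)Mv² = Mv².
The vertical drop is h = L sinθ = 1.73 × sin29.2° = 0.844 m.
Setting Mgh = Mv² gives v = √(2gh/(1+k)) = √(2·9.81·0.844/2) ≈ 2.88 m/s.

v ≈ 2.88 m/s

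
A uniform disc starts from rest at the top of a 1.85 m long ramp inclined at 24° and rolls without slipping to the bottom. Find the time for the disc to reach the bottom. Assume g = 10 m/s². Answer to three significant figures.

The moment of inertia is (1/2)MR², giving k ≡ I/(MR²) = 0.5.
Translational: Mg sinθ − f = Ma. Rotational about the CM: fR = Iα = kMRa, so f = kMa.
Hence a = g sinθ/(1+k) = 10×sin24°/1.5 = 2.712 m/s².
With constant a from rest, t = √(2L/a) = √(2·1.85/2.712) ≈ 1.17 s.

t ≈ 1.17 s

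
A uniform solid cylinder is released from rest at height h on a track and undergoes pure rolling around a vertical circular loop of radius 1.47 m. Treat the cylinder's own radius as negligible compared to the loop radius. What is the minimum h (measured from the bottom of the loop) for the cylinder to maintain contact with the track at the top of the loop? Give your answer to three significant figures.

Here I = (1/2)MR², so the shape factor k = I/(MR²) = 0.5.
At the top, contact is just lost when gravity alone supplies the centripetal force: Mg = Mv_top²/r, i.e. v_top² = gr.
With ω = v/R, the kinetic energy at speed v is ½(1+k)Mv² = (3/4)Mv².
Energy conservation from release (height h) to the top (height 2r): Mgh = Mg(2r) + (3/4)M·gr.
Thus h_min = 2r + (1+k)r/2 = r(2 + 1.5/2) = 1.47 × 2.75 ≈ 4.04 m.

h_min ≈ 4.04 m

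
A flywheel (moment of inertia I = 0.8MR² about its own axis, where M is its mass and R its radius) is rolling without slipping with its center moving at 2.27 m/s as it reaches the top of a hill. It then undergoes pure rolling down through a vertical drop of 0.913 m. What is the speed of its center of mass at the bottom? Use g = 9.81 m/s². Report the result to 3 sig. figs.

With I = 0.8MR², the ratio k = I/(MR²) is 0.8.
Pure rolling means v = ωR; then KE = ½Mv² + ½I(v/R)² = ½(1+k)Mv² = (9/10)Mv².
Conserving energy between top and bottom: (9/10)Mv² = (9/10)Mv₀² + Mgh, hence v² = v₀² + 2gh/(1+k).
v = √(2.27² + 2×9.81×0.913/1.8) = √15.1 ≈ 3.89 m/s.

v ≈ 3.89 m/s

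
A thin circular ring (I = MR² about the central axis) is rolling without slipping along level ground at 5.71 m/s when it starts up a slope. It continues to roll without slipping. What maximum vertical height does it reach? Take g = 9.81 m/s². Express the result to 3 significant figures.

For this body I = MR², i.e. k = I/(MR²) = 1.
Rolling without slipping gives ω = v/R, so the total kinetic energy is ½Mv² + ½Iω² = ½(1+k)Mv² = Mv².
All of this converts to potential energy at the highest point: Mv₀² = Mgh.
Thus h = (1+k)v₀²/(2g) = 2 × 5.71² / (2 × 9.81) ≈ 3.32 m.

h ≈ 3.32 m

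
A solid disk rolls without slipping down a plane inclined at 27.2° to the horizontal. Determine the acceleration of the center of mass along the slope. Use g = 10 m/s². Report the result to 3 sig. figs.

With I = (1/2)MR², the ratio k = I/(MR²) is 0.5.
Newton's second law down the slope: Mg sinθ − f = Ma. The torque equation fR = Iα (with α = a/R) gives f = kMa.
Eliminating f: Mg sinθ = (1+k)Ma, so a = g sinθ/(1+k) = 10 × sin27.2° / 1.5 ≈ 3.05 m/s².

a ≈ 3.05 m/s²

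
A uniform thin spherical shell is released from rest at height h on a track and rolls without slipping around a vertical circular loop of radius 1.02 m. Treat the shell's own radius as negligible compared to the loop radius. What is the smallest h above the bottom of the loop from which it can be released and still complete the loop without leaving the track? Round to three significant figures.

The moment of inertia is (2/3)MR², giving k ≡ I/(MR²) = 2/3.
At the top, contact is just lost when gravity alone supplies the centripetal force: Mg = Mv_top²/r, i.e. v_top² = gr.
With ω = v/R, the kinetic energy at speed v is ½(1+k)Mv² = (5/6)Mv².
Energy conservation from release (height h) to the top (height 2r): Mgh = Mg(2r) + (5/6)M·gr.
Thus h_min = 2r + (1+k)r/2 = r(2 + 1.667/2) = 1.02 × 2.833 ≈ 2.89 m.

h_min ≈ 2.89 m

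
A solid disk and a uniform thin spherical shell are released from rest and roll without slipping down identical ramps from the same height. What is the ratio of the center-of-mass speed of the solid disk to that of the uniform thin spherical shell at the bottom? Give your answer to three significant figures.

v_ratio ≈ 1.05

Each satisfies Mgh = ½(1+k)Mv² with k = I/(MR²), so v ∝ 1/√(1+k).
For the solid disk k = 0.5; for the uniform thin spherical shell k = 2/3.
v₁/v₂ = √((1+k₂)/(1+k₁)) = √(1.667/1.5) ≈ 1.05.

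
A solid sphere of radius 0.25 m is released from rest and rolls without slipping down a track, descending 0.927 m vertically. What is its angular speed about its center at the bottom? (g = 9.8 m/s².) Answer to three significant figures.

Here I = (2/5)MR², so the shape factor k = I/(MR²) = 0.4.
Pure rolling means v = ωR; then KE = ½Mv² + ½I(v/R)² = ½(1+k)Mv² = (7/10)Mv².
Energy conservation Mgh = ½(1+k)Mv² gives v = √(2gh/(1+k)) = √(2 × 9.8 × 0.927 / 1.4) = 3.602 m/s.
Then ω = v/R = 3.602 / 0.25 ≈ 14.4 rad/s.

ω ≈ 14.4 rad/s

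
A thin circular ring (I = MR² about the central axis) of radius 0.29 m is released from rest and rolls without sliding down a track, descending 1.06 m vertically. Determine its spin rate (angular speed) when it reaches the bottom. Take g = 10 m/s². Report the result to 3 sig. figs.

Here I = MR², so the shape factor k = I/(MR²) = 1.
Since it rolls without slipping, ω = v/R and KE = ½Mv² + ½Iω² = ½(1+k)Mv² = Mv².
Energy conservation Mgh = ½(1+k)Mv² gives v = √(2gh/(1+k)) = √(2 × 10 × 1.06 / 2) = 3.256 m/s.
The angular speed follows from ω = v/R = 3.256/0.29 ≈ 11.2 rad/s.

ω ≈ 11.2 rad/s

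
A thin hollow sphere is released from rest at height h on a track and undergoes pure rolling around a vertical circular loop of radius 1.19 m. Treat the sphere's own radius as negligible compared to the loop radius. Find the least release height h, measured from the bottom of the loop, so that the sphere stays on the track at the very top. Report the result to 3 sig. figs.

The moment of inertia is (2/3)MR², giving k ≡ I/(MR²) = 2/3.
At the top of the loop, the minimum-contact condition is Mg = Mv_top²/r, so v_top² = gr.
With ω = v/R, the kinetic energy at speed v is ½(1+k)Mv² = (5/6)Mv².
Energy conservation from release (height h) to the top (height 2r): Mgh = Mg(2r) + (5/6)M·gr.
Thus h_min = 2r + (1+k)r/2 = r(2 + 1.667/2) = 1.19 × 2.833 ≈ 3.37 m.

h_min ≈ 3.37 m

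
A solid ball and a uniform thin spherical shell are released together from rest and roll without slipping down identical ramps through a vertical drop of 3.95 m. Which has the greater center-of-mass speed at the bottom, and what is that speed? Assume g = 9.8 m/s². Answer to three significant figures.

For rolling without slipping, Mgh = ½(1+k)Mv² where k = I/(MR²), so v = √(2gh/(1+k)).
Solid ball: k = 0.4, giving v = √(2×9.8×3.95/1.4) = 7.436 m/s.
Uniform thin spherical shell: k = 2/3, giving v = √(2×9.8×3.95/1.667) = 6.816 m/s.
The smaller k wins: the solid ball, at ≈ 7.44 m/s.

the solid ball, at v ≈ 7.44 m/s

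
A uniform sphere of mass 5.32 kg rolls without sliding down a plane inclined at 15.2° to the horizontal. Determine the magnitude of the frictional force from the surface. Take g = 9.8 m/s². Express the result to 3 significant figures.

With I = (2/5)MR², the ratio k = I/(MR²) is 0.4.
Newton's second law down the slope: Mg sinθ − f = Ma. The torque equation fR = Iα (with α = a/R) gives f = kMa.
Combining, a = g sinθ/(1+k) and f = kMa = kMg sinθ/(1+k).
f = 0.4 × 5.32 × 9.8 × sin15.2° / 1.4 ≈ 3.91 N.

f ≈ 3.91 N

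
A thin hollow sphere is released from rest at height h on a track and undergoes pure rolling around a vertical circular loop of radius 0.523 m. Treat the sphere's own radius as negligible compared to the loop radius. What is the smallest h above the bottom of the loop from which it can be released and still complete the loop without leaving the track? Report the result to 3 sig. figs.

h_min ≈ 1.48 m

For this body I = (2/3)MR², i.e. k = I/(MR²) = 2/3.
At the top, contact is just lost when gravity alone supplies the centripetal force: Mg = Mv_top²/r, i.e. v_top² = gr.
With ω = v/R, the kinetic energy at speed v is ½(1+k)Mv² = (5/6)Mv².
Energy conservation from release (height h) to the top (height 2r): Mgh = Mg(2r) + (5/6)M·gr.
Thus h_min = 2r + (1+k)r/2 = r(2 + 1.667/2) = 0.523 × 2.833 ≈ 1.48 m.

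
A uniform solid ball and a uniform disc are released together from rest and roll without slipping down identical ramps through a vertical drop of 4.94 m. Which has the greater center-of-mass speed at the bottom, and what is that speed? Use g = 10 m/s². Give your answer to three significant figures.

the uniform solid ball, at v ≈ 8.40 m/s

For rolling without slipping, Mgh = ½(1+k)Mv² where k = I/(MR²), so v = √(2gh/(1+k)).
Uniform solid ball: k = 0.4, giving v = √(2×10×4.94/1.4) = 8.401 m/s.
Uniform disc: k = 0.5, giving v = √(2×10×4.94/1.5) = 8.116 m/s.
The smaller k wins: the uniform solid ball, at ≈ 8.40 m/s.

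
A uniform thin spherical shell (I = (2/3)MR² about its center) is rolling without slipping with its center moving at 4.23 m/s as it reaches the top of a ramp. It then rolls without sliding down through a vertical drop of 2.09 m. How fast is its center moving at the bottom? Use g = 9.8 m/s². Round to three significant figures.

v ≈ 6.52 m/s

The moment of inertia is (2/3)MR², giving k ≡ I/(MR²) = 2/3.
Since it rolls without slipping, ω = v/R and KE = ½Mv² + ½Iω² = ½(1+k)Mv² = (5/6)Mv².
Energy conservation: (5/6)Mv₀² + Mgh = (5/6)Mv², so v² = v₀² + 2gh/(1+k).
v = √(4.23² + 2×9.8×2.09/1.667) = √42.47 ≈ 6.52 m/s.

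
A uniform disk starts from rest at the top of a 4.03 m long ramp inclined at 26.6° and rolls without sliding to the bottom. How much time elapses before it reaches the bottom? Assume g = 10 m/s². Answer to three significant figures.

t ≈ 1.64 s

With I = (1/2)MR², the ratio k = I/(MR²) is 0.5.
Translational: Mg sinθ − f = Ma. Rotational about the CM: fR = Iα = kMRa, so f = kMa.
Hence a = g sinθ/(1+k) = 10×sin26.6°/1.5 = 2.985 m/s².
Starting from rest, L = ½at², so t = √(2L/a) = √(2×4.03/2.985) ≈ 1.64 s.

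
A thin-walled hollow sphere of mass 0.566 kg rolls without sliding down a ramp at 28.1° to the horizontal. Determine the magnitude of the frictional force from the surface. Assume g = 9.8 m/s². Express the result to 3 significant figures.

f ≈ 1.05 N

For this body I = (2/3)MR², i.e. k = I/(MR²) = 2/3.
Translational: Mg sinθ − f = Ma. Rotational about the CM: fR = Iα = kMRa, so f = kMa.
Combining, a = g sinθ/(1+k) and f = kMa = kMg sinθ/(1+k).
f = (2/3) × 0.566 × 9.8 × sin28.1° / 1.667 ≈ 1.05 N.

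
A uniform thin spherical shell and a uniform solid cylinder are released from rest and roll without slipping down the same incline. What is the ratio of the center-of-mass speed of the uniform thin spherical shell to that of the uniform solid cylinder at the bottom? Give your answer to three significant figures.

v_ratio ≈ 0.949

Each satisfies Mgh = ½(1+k)Mv² with k = I/(MR²), so v ∝ 1/√(1+k).
For the uniform thin spherical shell k = 2/3; for the uniform solid cylinder k = 0.5.
v₁/v₂ = √((1+k₂)/(1+k₁)) = √(1.5/1.667) ≈ 0.949.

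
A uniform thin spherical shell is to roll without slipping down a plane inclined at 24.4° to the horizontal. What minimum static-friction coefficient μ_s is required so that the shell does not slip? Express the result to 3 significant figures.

μ_min ≈ 0.181

For this body I = (2/3)MR², i.e. k = I/(MR²) = 2/3.
Newton's second law down the slope: Mg sinθ − f = Ma. The torque equation fR = Iα (with α = a/R) gives f = kMa.
These give a = g sinθ/(1+k) and the required friction f = kMg sinθ/(1+k).
With N = Mg cosθ, the no-slip condition f ≤ μN gives μ_min = f/N = k tanθ/(1+k).
μ_min = (2/3) × tan24.4° / 1.667 ≈ 0.181.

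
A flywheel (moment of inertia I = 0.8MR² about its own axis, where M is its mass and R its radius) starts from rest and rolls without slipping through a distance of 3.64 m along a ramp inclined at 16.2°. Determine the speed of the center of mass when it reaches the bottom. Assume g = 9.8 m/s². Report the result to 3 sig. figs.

Here I = 0.8MR², so the shape factor k = I/(MR²) = 0.8.
Since it rolls without slipping, ω = v/R and KE = ½Mv² + ½Iω² = ½(1+k)Mv² = (9/10)Mv².
The vertical drop is h = L sinθ = 3.64 × sin16.2° = 1.016 m.
Setting Mgh = (9/10)Mv² gives v = √(2gh/(1+k)) = √(2·9.8·1.016/1.8) ≈ 3.33 m/s.

v ≈ 3.33 m/s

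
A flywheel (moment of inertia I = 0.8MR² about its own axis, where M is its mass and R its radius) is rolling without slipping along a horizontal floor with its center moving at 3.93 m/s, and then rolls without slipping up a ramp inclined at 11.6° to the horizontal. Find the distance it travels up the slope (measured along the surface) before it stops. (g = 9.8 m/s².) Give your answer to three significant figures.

Here I = 0.8MR², so the shape factor k = I/(MR²) = 0.8.
Pure rolling means v = ωR; then KE = ½Mv² + ½I(v/R)² = ½(1+k)Mv² = (9/10)Mv².
Setting this equal to Mgh gives the vertical rise h = (1+k)v₀²/(2g) = 1.8×3.93²/(2×9.8) = 1.418 m.
The distance along the slope is d = h/sinθ = 1.418/sin11.6° ≈ 7.05 m.

d ≈ 7.05 m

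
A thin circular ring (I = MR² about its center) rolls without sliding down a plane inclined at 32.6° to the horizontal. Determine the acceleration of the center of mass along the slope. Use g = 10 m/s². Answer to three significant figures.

a ≈ 2.69 m/s²

For this body I = MR², i.e. k = I/(MR²) = 1.
Translational: Mg sinθ − f = Ma. Rotational about the CM: fR = Iα = kMRa, so f = kMa.
Eliminating f: Mg sinθ = (1+k)Ma, so a = g sinθ/(1+k) = 10 × sin32.6° / 2 ≈ 2.69 m/s².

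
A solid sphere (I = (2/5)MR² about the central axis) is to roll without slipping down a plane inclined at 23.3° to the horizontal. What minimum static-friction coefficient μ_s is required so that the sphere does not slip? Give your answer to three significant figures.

The moment of inertia is (2/5)MR², giving k ≡ I/(MR²) = 0.4.
Along the incline Mg sinθ − f = Ma, and torque about the center fR = Iα = kMR²(a/R) gives f = kMa.
These give a = g sinθ/(1+k) and the required friction f = kMg sinθ/(1+k).
The normal force is N = Mg cosθ, so μ_min = f/N = k tanθ/(1+k).
μ_min = 0.4 × tan23.3° / 1.4 ≈ 0.123.

μ_min ≈ 0.123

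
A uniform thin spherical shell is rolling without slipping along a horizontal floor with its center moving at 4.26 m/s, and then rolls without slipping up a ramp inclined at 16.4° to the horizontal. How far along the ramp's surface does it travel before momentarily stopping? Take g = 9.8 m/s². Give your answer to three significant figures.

The moment of inertia is (2/3)MR², giving k ≡ I/(MR²) = 2/3.
The rolling condition ω = v/R makes the rotational term ½I(v/R)² = ½kMv², so KE_total = ½(1+k)Mv² = (5/6)Mv².
Setting this equal to Mgh gives the vertical rise h = (1+k)v₀²/(2g) = 1.667×4.26²/(2×9.8) = 1.543 m.
The distance along the slope is d = h/sinθ = 1.543/sin16.4° ≈ 5.47 m.

d ≈ 5.47 m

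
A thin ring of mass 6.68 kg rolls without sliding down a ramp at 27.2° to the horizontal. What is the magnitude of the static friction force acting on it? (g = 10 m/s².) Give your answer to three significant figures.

With I = MR², the ratio k = I/(MR²) is 1.
Newton's second law down the slope: Mg sinθ − f = Ma. The torque equation fR = Iα (with α = a/R) gives f = kMa.
Combining, a = g sinθ/(1+k) and f = kMa = kMg sinθ/(1+k).
f = 1 × 6.68 × 10 × sin27.2° / 2 ≈ 15.3 N.

f ≈ 15.3 N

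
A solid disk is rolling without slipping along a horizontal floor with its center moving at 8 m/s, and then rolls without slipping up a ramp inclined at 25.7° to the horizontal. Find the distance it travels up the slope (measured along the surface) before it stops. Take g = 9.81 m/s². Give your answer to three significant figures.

d ≈ 11.3 m

The moment of inertia is (1/2)MR², giving k ≡ I/(MR²) = 0.5.
Since it rolls without slipping, ω = v/R and KE = ½Mv² + ½Iω² = ½(1+k)Mv² = (3/4)Mv².
Setting this equal to Mgh gives the vertical rise h = (1+k)v₀²/(2g) = 1.5×8²/(2×9.81) = 4.893 m.
Along the incline, d = h/sinθ = 4.893/sin25.7° ≈ 11.3 m.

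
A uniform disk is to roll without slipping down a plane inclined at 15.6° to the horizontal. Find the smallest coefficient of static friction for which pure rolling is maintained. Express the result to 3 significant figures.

μ_min ≈ 0.0931

With I = (1/2)MR², the ratio k = I/(MR²) is 0.5.
Translational: Mg sinθ − f = Ma. Rotational about the CM: fR = Iα = kMRa, so f = kMa.
These give a = g sinθ/(1+k) and the required friction f = kMg sinθ/(1+k).
The normal force is N = Mg cosθ, so μ_min = f/N = k tanθ/(1+k).
μ_min = 0.5 × tan15.6° / 1.5 ≈ 0.0931.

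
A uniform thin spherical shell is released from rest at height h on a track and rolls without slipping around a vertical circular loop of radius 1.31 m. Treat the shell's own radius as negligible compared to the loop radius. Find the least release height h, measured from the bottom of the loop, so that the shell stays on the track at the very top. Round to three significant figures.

For this body I = (2/3)MR², i.e. k = I/(MR²) = 2/3.
At the top, contact is just lost when gravity alone supplies the centripetal force: Mg = Mv_top²/r, i.e. v_top² = gr.
With ω = v/R, the kinetic energy at speed v is ½(1+k)Mv² = (5/6)Mv².
Energy conservation from release (height h) to the top (height 2r): Mgh = Mg(2r) + (5/6)M·gr.
Thus h_min = 2r + (1+k)r/2 = r(2 + 1.667/2) = 1.31 × 2.833 ≈ 3.71 m.

h_min ≈ 3.71 m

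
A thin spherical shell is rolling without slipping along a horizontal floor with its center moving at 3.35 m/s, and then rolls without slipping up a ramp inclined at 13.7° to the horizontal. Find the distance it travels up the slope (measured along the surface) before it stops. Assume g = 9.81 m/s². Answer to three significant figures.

d ≈ 4.03 m

With I = (2/3)MR², the ratio k = I/(MR²) is 2/3.
The rolling condition ω = v/R makes the rotational term ½I(v/R)² = ½kMv², so KE_total = ½(1+k)Mv² = (5/6)Mv².
Setting this equal to Mgh gives the vertical rise h = (1+k)v₀²/(2g) = 1.667×3.35²/(2×9.81) = 0.9533 m.
The distance along the slope is d = h/sinθ = 0.9533/sin13.7° ≈ 4.03 m.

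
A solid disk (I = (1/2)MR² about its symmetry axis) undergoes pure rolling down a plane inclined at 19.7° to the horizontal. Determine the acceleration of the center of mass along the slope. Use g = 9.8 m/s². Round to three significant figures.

a ≈ 2.20 m/s²

For this body I = (1/2)MR², i.e. k = I/(MR²) = 0.5.
Newton's second law down the slope: Mg sinθ − f = Ma. The torque equation fR = Iα (with α = a/R) gives f = kMa.
Eliminating f: Mg sinθ = (1+k)Ma, so a = g sinθ/(1+k) = 9.8 × sin19.7° / 1.5 ≈ 2.20 m/s².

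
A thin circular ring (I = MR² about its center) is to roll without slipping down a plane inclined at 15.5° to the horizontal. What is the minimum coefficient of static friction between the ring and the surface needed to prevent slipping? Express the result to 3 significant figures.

Here I = MR², so the shape factor k = I/(MR²) = 1.
Translational: Mg sinθ − f = Ma. Rotational about the CM: fR = Iα = kMRa, so f = kMa.
These give a = g sinθ/(1+k) and the required friction f = kMg sinθ/(1+k).
The normal force is N = Mg cosθ, so μ_min = f/N = k tanθ/(1+k).
μ_min = 1 × tan15.5° / 2 ≈ 0.139.

μ_min ≈ 0.139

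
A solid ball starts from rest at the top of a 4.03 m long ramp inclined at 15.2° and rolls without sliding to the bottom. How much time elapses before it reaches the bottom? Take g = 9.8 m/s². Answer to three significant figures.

The moment of inertia is (2/5)MR², giving k ≡ I/(MR²) = 0.4.
Translational: Mg sinθ − f = Ma. Rotational about the CM: fR = Iα = kMRa, so f = kMa.
Hence a = g sinθ/(1+k) = 9.8×sin15.2°/1.4 = 1.835 m/s².
With constant a from rest, t = √(2L/a) = √(2·4.03/1.835) ≈ 2.10 s.

t ≈ 2.10 s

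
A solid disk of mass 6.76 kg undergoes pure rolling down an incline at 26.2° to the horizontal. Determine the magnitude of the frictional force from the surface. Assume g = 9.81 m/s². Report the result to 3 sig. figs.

Here I = (1/2)MR², so the shape factor k = I/(MR²) = 0.5.
Translational: Mg sinθ − f = Ma. Rotational about the CM: fR = Iα = kMRa, so f = kMa.
Combining, a = g sinθ/(1+k) and f = kMa = kMg sinθ/(1+k).
f = 0.5 × 6.76 × 9.81 × sin26.2° / 1.5 ≈ 9.76 N.

f ≈ 9.76 N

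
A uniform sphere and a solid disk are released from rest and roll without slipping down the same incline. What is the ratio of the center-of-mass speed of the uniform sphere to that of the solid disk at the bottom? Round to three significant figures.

Each satisfies Mgh = ½(1+k)Mv² with k = I/(MR²), so v ∝ 1/√(1+k).
For the uniform sphere k = 0.4; for the solid disk k = 0.5.
v₁/v₂ = √((1+k₂)/(1+k₁)) = √(1.5/1.4) ≈ 1.04.

v_ratio ≈ 1.04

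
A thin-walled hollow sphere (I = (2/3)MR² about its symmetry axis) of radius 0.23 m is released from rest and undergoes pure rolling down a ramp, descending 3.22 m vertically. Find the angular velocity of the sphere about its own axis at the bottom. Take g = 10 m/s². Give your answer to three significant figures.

For this body I = (2/3)MR², i.e. k = I/(MR²) = 2/3.
Rolling without slipping gives ω = v/R, so the total kinetic energy is ½Mv² + ½Iω² = ½(1+k)Mv² = (5/6)Mv².
Energy conservation Mgh = ½(1+k)Mv² gives v = √(2gh/(1+k)) = √(2 × 10 × 3.22 / 1.667) = 6.216 m/s.
Then ω = v/R = 6.216 / 0.23 ≈ 27.0 rad/s.

ω ≈ 27.0 rad/s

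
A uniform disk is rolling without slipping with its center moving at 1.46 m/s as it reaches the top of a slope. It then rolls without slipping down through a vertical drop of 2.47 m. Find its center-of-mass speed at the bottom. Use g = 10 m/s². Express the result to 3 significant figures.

With I = (1/2)MR², the ratio k = I/(MR²) is 0.5.
Pure rolling means v = ωR; then KE = ½Mv² + ½I(v/R)² = ½(1+k)Mv² = (3/4)Mv².
Energy conservation: (3/4)Mv₀² + Mgh = (3/4)Mv², so v² = v₀² + 2gh/(1+k).
v = √(1.46² + 2×10×2.47/1.5) = √35.06 ≈ 5.92 m/s.

v ≈ 5.92 m/s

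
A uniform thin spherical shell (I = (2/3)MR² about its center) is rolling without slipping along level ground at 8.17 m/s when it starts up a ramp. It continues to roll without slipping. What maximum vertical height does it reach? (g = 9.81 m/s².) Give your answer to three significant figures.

h ≈ 5.67 m

For this body I = (2/3)MR², i.e. k = I/(MR²) = 2/3.
The rolling condition ω = v/R makes the rotational term ½I(v/R)² = ½kMv², so KE_total = ½(1+k)Mv² = (5/6)Mv².
All of this converts to potential energy at the highest point: (5/6)Mv₀² = Mgh.
Thus h = (1+k)v₀²/(2g) = 1.667 × 8.17² / (2 × 9.81) ≈ 5.67 m.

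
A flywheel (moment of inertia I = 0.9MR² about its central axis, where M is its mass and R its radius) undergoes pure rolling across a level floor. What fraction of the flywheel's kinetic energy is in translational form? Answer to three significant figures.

The moment of inertia is 0.9MR², giving k ≡ I/(MR²) = 0.9.
With ω = v/R, KE_trans = ½Mv² and KE_rot = ½Iω² = ½kMv², so KE_total = ½(1+k)Mv².
The translational fraction is therefore 1/(1+k) = 1/1.9 ≈ 0.526.

fraction ≈ 0.526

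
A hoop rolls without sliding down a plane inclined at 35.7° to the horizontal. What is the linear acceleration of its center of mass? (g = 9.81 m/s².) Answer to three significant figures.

a ≈ 2.86 m/s²

Here I = MR², so the shape factor k = I/(MR²) = 1.
Newton's second law down the slope: Mg sinθ − f = Ma. The torque equation fR = Iα (with α = a/R) gives f = kMa.
Eliminating f: Mg sinθ = (1+k)Ma, so a = g sinθ/(1+k) = 9.81 × sin35.7° / 2 ≈ 2.86 m/s².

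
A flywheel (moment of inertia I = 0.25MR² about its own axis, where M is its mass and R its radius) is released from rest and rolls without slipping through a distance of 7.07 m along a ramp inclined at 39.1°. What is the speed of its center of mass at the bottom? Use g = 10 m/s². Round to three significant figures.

v ≈ 8.45 m/s

With I = 0.25MR², the ratio k = I/(MR²) is 0.25.
Pure rolling means v = ωR; then KE = ½Mv² + ½I(v/R)² = ½(1+k)Mv² = (5/8)Mv².
The vertical drop is h = L sinθ = 7.07 × sin39.1° = 4.459 m.
Setting Mgh = (5/8)Mv² gives v = √(2gh/(1+k)) = √(2·10·4.459/1.25) ≈ 8.45 m/s.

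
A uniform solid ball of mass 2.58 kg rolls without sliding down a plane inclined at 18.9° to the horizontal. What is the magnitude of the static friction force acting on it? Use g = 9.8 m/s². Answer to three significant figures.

f ≈ 2.34 N

Here I = (2/5)MR², so the shape factor k = I/(MR²) = 0.4.
Newton's second law down the slope: Mg sinθ − f = Ma. The torque equation fR = Iα (with α = a/R) gives f = kMa.
Combining, a = g sinθ/(1+k) and f = kMa = kMg sinθ/(1+k).
f = 0.4 × 2.58 × 9.8 × sin18.9° / 1.4 ≈ 2.34 N.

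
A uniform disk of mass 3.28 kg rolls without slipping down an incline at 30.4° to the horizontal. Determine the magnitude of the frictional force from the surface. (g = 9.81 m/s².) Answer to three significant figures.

f ≈ 5.43 N

The moment of inertia is (1/2)MR², giving k ≡ I/(MR²) = 0.5.
Along the incline Mg sinθ − f = Ma, and torque about the center fR = Iα = kMR²(a/R) gives f = kMa.
Combining, a = g sinθ/(1+k) and f = kMa = kMg sinθ/(1+k).
f = 0.5 × 3.28 × 9.81 × sin30.4° / 1.5 ≈ 5.43 N.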